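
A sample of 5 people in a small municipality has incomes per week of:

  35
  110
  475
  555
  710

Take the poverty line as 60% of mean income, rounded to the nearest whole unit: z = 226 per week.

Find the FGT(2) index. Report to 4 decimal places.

0.1955

Below z: 35, 110 (q = 2 of N = 5).
Shortfall ratios: (226−35)/226 = 0.8451; (226−110)/226 = 0.5133.
Squared: 0.7142; 0.2635.
Sum = 0.977700; P₂ = 0.977700 / 5 = 0.1955.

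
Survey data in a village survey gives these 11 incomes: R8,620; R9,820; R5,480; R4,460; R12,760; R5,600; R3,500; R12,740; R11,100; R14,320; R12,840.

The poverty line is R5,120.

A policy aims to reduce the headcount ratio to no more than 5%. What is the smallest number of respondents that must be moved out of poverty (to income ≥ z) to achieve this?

2

Currently q = 2 of N = 11 are below the line (H = 0.182).
A headcount ratio of at most 5% allows at most ⌊0.05 × 11⌋ = 0 poor respondents.
So at least 2 − 0 = 2 must be lifted.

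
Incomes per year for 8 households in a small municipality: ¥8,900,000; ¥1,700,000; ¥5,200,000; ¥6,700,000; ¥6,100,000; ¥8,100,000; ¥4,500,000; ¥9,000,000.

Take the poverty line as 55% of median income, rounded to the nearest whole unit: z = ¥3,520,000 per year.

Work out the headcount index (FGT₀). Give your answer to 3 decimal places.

1 of the 8 households have income below ¥3,520,000.
H = 1/8 = 0.125.

0.125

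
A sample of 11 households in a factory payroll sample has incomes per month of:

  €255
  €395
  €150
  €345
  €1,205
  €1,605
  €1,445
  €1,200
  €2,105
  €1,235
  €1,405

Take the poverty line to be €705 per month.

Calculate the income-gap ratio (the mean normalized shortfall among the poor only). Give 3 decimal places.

Below z: €150, €255, €345, €395 (q = 4 of N = 11).
Relative gaps: 0.7872, 0.6383, 0.5106, 0.4397; sum = 2.375887.
I averages over the q = 4 poor units only: 2.375887 / 4 = 0.594.

0.594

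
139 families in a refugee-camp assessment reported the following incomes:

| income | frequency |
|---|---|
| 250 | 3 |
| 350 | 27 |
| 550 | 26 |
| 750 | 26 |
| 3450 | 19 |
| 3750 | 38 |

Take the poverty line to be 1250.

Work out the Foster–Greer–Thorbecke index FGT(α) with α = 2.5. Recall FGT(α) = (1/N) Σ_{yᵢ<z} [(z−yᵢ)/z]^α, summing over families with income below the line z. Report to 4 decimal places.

Below the line: 3×250, 27×350, 26×550, 26×750 (q = 82 of N = 139).
Relative gaps: (1250−250)/1250 = 0.8000 (×3); (1250−350)/1250 = 0.7200 (×27); (1250−550)/1250 = 0.5600 (×26); (1250−750)/1250 = 0.4000 (×26).
Raised to α = 2.5: 0.57243 (×3); 0.43988 (×27); 0.23468 (×26); 0.10119 (×26).
Sum = 22.326589; FGT(2.5) = 22.326589 / 139 = 0.1606.

0.1606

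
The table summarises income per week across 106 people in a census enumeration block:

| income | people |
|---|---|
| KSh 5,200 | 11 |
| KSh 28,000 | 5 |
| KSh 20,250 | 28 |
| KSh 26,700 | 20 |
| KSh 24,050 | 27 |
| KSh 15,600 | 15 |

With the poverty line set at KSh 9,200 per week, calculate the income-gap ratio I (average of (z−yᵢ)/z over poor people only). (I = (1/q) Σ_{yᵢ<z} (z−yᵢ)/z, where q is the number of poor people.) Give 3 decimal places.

0.435

Below the line: 11×KSh 5,200 (q = 11 of N = 106).
Shortfall ratios (z−y)/z: 0.4348 (×11); sum = 4.782609.
The income-gap ratio divides by q (the poor only): 4.782609 / 11 = 0.435.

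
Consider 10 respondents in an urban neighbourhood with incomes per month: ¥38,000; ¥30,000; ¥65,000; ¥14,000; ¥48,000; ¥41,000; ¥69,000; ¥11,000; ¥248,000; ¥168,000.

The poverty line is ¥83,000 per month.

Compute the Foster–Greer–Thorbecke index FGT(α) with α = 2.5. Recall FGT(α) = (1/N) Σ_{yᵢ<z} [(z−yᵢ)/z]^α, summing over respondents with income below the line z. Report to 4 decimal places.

Below the line: ¥11,000, ¥14,000, ¥30,000, ¥38,000, ¥41,000, ¥48,000, ¥65,000, ¥69,000 (q = 8 of N = 10).
Relative gaps: (83000−11000)/83000 = 0.8675; (83000−14000)/83000 = 0.8313; (83000−30000)/83000 = 0.6386; (83000−38000)/83000 = 0.5422; (83000−41000)/83000 = 0.5060; (83000−48000)/83000 = 0.4217; (83000−65000)/83000 = 0.2169; (83000−69000)/83000 = 0.1687.
Raised to α = 2.5: 0.70087; 0.63013; 0.32583; 0.21644; 0.18215; 0.11547; 0.02190; 0.01168.
Sum = 2.204474; FGT(2.5) = 2.204474 / 10 = 0.2204.

0.2204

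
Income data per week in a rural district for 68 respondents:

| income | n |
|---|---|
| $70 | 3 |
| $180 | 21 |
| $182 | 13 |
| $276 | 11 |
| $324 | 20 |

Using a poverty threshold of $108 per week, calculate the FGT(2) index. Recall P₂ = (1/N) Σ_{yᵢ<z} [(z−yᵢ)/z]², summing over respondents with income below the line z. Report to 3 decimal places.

0.005

Below the line: 3×$70 (q = 3 of N = 68).
Normalized shortfalls: (108−70)/108 = 0.3519 (×3).
Squared: 0.1238 (×3).
Sum = 0.371399; P₂ = 0.371399 / 68 = 0.005.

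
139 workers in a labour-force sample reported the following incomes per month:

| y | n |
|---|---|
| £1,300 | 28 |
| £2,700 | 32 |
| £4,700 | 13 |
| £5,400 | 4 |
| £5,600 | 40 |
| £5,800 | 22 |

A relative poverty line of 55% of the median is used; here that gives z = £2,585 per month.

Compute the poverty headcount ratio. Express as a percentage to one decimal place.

20.1%

28 of the 139 workers have income below £2,585.
H = 28/139 = 20.1%.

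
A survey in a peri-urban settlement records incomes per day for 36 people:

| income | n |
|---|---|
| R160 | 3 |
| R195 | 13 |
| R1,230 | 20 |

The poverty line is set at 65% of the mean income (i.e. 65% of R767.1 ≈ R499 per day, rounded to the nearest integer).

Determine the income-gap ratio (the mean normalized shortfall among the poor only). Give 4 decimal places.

0.6224

Incomes under z: 3×R160, 13×R195 (q = 16 of N = 36).
Relative gaps: 0.6794 (×3), 0.6092 (×13); sum = 9.957916.
The income-gap ratio divides by q (the poor only): 9.957916 / 16 = 0.6224.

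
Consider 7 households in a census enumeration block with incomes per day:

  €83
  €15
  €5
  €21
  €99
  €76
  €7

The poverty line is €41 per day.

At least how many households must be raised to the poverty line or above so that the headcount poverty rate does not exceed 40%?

4 of the 7 households are poor, so H = 4/7 = 0.571.
A headcount ratio of at most 40% allows at most ⌊0.40 × 7⌋ = 2 poor households.
So at least 4 − 2 = 2 must be lifted.

2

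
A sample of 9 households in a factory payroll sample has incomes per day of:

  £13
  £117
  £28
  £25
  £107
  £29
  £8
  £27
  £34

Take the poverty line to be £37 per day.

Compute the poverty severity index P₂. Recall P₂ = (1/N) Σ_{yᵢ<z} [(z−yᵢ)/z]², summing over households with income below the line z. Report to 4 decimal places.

0.1473

Incomes under z: £8, £13, £25, £27, £28, £29, £34 (q = 7 of N = 9).
Shortfall ratios: (37−8)/37 = 0.7838; (37−13)/37 = 0.6486; (37−25)/37 = 0.3243; (37−27)/37 = 0.2703; (37−28)/37 = 0.2432; (37−29)/37 = 0.2162; (37−34)/37 = 0.0811.
Squared: 0.6143; 0.4207; 0.1052; 0.0730; 0.0592; 0.0467; 0.0066.
Sum = 1.325785; P₂ = 1.325785 / 9 = 0.1473.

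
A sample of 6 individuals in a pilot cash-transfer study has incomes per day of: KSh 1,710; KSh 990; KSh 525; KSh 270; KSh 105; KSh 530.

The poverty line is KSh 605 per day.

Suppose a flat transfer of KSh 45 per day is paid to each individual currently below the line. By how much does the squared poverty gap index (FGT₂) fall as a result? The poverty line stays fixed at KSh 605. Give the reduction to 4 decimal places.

Before: below the line — KSh 105, KSh 270, KSh 525, KSh 530; squared poverty gap index (FGT₂) = 0.170412.
After the KSh 45 transfer: below the line — KSh 150, KSh 315, KSh 570, KSh 575; squared poverty gap index (FGT₂) = 0.133529.
Reduction = 0.170412 − 0.133529 = 0.0369.

0.0369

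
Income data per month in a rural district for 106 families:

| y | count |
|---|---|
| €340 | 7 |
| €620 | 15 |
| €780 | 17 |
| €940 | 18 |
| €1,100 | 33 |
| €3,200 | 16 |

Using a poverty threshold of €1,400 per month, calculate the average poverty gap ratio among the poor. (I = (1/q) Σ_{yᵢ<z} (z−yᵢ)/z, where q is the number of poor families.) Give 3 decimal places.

0.380

Poor units: 7×€340, 15×€620, 17×€780, 18×€940, 33×€1,100 (q = 90 of N = 106).
Shortfall ratios (z−y)/z: 0.7571 (×7), 0.5571 (×15), 0.4429 (×17), 0.3286 (×18), 0.2143 (×33); sum = 34.171429.
I averages over the q = 90 poor units only: 34.171429 / 90 = 0.380.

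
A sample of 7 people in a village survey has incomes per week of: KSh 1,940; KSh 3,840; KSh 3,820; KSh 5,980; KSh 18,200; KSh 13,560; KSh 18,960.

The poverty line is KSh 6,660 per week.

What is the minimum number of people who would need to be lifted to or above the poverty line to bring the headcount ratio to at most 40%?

4 of the 7 people are poor, so H = 4/7 = 0.571.
A headcount ratio of at most 40% allows at most ⌊0.40 × 7⌋ = 2 poor people.
So at least 4 − 2 = 2 must be lifted.

2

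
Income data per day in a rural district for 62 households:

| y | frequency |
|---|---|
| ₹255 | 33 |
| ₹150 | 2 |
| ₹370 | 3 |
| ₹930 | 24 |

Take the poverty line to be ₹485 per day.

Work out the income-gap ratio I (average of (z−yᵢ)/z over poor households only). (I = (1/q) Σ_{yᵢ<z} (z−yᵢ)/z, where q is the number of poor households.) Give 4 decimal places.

0.4669

Below z: 2×₹150, 33×₹255, 3×₹370 (q = 38 of N = 62).
Relative gaps: 0.6907 (×2), 0.4742 (×33), 0.2371 (×3); sum = 17.742268.
The income-gap ratio divides by q (the poor only): 17.742268 / 38 = 0.4669.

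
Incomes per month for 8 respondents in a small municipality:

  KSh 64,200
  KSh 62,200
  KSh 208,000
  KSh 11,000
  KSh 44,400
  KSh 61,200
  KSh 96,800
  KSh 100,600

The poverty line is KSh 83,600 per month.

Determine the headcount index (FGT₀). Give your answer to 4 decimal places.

0.6250

5 of the 8 respondents have income below KSh 83,600.
H = 5/8 = 0.6250.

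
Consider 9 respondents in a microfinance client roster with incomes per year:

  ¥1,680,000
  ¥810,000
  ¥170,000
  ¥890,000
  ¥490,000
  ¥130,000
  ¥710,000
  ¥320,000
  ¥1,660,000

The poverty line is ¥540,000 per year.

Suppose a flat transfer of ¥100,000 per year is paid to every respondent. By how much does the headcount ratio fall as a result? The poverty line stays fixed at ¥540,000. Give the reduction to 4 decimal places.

0.1111

Before: below the line — ¥130,000, ¥170,000, ¥320,000, ¥490,000; headcount ratio = 0.444444.
After the ¥100,000 transfer: below the line — ¥230,000, ¥270,000, ¥420,000; headcount ratio = 0.333333.
Reduction = 0.444444 − 0.333333 = 0.1111.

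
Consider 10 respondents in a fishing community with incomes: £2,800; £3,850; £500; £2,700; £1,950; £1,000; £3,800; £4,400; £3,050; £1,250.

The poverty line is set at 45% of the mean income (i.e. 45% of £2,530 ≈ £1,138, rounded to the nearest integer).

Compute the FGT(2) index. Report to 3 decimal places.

Below z: £500, £1,000 (q = 2 of N = 10).
Shortfall ratios: (1138−500)/1138 = 0.5606; (1138−1000)/1138 = 0.1213.
Squared: 0.3143; 0.0147.
Sum = 0.329014; P₂ = 0.329014 / 10 = 0.033.

0.033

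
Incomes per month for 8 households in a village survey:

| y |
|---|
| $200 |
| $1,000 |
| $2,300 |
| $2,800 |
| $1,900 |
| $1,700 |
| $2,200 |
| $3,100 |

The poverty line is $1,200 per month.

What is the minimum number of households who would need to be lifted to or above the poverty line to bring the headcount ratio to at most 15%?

2 of the 8 households are poor, so H = 2/8 = 0.250.
A headcount ratio of at most 15% allows at most ⌊0.15 × 8⌋ = 1 poor households.
So at least 2 − 1 = 1 must be lifted.

1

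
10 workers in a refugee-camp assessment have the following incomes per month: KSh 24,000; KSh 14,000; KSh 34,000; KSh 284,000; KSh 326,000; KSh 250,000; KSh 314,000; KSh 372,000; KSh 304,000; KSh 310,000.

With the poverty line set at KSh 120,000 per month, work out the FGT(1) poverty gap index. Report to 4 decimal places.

0.2400

Incomes under z: KSh 14,000, KSh 24,000, KSh 34,000 (q = 3 of N = 10).
Shortfall ratios: (120000−14000)/120000 = 0.8833; (120000−24000)/120000 = 0.8000; (120000−34000)/120000 = 0.7167.
Σ = 2.400000. Dividing by the full population N = 10 gives P₁ = 0.2400.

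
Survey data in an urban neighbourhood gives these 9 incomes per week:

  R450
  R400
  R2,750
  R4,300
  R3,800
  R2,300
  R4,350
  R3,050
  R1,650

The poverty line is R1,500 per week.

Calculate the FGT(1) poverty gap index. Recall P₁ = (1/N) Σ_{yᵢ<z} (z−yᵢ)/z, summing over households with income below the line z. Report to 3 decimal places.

Below the line: R400, R450 (q = 2 of N = 9).
Relative gaps: (1500−400)/1500 = 0.7333; (1500−450)/1500 = 0.7000.
Sum of shortfalls = 1.433333; P₁ averages over all N: 1.433333 / 9 = 0.159.

0.159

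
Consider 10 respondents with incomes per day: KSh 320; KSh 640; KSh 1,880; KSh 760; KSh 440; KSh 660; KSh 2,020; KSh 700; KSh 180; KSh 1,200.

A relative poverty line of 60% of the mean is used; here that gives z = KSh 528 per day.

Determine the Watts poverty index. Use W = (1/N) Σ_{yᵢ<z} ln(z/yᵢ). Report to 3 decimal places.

0.176

Poor units: KSh 180, KSh 320, KSh 440 (q = 3 of N = 10).
Log shortfalls: ln(528/180) = 1.0761; ln(528/320) = 0.5008; ln(528/440) = 0.1823.
W = 1.759236 / 10 = 0.176.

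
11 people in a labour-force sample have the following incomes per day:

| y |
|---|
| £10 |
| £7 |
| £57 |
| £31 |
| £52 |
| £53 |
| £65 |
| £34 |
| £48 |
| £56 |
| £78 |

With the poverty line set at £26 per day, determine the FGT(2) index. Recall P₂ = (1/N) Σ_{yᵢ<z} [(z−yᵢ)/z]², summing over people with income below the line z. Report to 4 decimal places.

0.0830

Poor units: £7, £10 (q = 2 of N = 11).
Gap ratios (z−y)/z: (26−7)/26 = 0.7308; (26−10)/26 = 0.6154.
Squared: 0.5340; 0.3787.
Sum = 0.912722; P₂ = 0.912722 / 11 = 0.0830.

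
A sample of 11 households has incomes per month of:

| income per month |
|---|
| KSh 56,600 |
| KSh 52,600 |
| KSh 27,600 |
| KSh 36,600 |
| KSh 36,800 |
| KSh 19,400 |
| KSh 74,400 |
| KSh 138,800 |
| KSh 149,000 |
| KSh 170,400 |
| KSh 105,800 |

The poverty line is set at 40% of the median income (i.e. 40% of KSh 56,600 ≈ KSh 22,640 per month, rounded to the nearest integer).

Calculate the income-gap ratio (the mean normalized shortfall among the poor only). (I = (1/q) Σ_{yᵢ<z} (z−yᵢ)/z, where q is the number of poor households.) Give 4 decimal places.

Below z: KSh 19,400 (q = 1 of N = 11).
Shortfall ratios (z−y)/z: 0.1431; sum = 0.143110.
The income-gap ratio divides by q (the poor only): 0.143110 / 1 = 0.1431.

0.1431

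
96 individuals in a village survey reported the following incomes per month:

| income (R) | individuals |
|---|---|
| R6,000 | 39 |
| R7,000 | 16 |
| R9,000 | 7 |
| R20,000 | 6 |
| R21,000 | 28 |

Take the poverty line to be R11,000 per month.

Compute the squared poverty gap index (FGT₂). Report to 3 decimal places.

Below z: 39×R6,000, 16×R7,000, 7×R9,000 (q = 62 of N = 96).
Normalized shortfalls: (11000−6000)/11000 = 0.4545 (×39); (11000−7000)/11000 = 0.3636 (×16); (11000−9000)/11000 = 0.1818 (×7).
Squared: 0.2066 (×39); 0.1322 (×16); 0.0331 (×7).
Sum = 10.404959; P₂ = 10.404959 / 96 = 0.108.

0.108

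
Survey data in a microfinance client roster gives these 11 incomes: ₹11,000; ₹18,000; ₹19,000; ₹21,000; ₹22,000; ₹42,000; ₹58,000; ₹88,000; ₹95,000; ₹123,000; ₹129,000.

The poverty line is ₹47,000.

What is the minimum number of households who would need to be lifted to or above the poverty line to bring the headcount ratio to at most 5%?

6

Currently q = 6 of N = 11 are below the line (H = 0.545).
A headcount ratio of at most 5% allows at most ⌊0.05 × 11⌋ = 0 poor households.
So at least 6 − 0 = 6 must be lifted.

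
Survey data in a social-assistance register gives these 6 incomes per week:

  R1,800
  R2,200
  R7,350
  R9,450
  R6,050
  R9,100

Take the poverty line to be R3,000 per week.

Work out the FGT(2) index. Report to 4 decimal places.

Below z: R1,800, R2,200 (q = 2 of N = 6).
Gap ratios (z−y)/z: (3000−1800)/3000 = 0.4000; (3000−2200)/3000 = 0.2667.
Squared: 0.1600; 0.0711.
Sum = 0.231111; P₂ = 0.231111 / 6 = 0.0385.

0.0385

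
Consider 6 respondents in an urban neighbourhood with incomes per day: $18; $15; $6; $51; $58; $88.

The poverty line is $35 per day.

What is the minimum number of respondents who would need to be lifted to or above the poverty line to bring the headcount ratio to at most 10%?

3

3 of the 6 respondents are poor, so H = 3/6 = 0.500.
A headcount ratio of at most 10% allows at most ⌊0.10 × 6⌋ = 0 poor respondents.
So at least 3 − 0 = 3 must be lifted.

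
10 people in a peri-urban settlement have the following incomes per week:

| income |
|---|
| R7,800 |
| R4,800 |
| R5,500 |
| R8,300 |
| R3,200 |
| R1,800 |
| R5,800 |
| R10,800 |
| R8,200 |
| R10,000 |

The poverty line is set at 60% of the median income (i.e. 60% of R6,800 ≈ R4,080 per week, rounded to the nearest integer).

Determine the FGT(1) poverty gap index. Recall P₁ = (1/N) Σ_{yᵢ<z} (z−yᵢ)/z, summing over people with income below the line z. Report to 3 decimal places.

Poor units: R1,800, R3,200 (q = 2 of N = 10).
Normalized shortfalls: (4080−1800)/4080 = 0.5588; (4080−3200)/4080 = 0.2157.
Sum of shortfalls = 0.774510; P₁ averages over all N: 0.774510 / 10 = 0.077.

0.077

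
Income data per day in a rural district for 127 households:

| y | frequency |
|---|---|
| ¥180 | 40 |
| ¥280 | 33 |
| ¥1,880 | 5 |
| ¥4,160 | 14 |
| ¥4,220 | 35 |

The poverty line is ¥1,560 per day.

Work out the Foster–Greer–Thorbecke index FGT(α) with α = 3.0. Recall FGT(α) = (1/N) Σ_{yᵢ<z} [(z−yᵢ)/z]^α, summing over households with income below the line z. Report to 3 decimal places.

0.362

Incomes under z: 40×¥180, 33×¥280 (q = 73 of N = 127).
Shortfall ratios: (1560−180)/1560 = 0.8846 (×40); (1560−280)/1560 = 0.8205 (×33).
Raised to α = 3.0: 0.69225 (×40); 0.55240 (×33).
Sum = 45.919334; FGT(3.0) = 45.919334 / 127 = 0.362.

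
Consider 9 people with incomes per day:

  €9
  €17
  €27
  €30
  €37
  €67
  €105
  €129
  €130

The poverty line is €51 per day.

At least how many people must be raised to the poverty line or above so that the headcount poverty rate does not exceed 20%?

4

Currently q = 5 of N = 9 are below the line (H = 0.556).
A headcount ratio of at most 20% allows at most ⌊0.20 × 9⌋ = 1 poor people.
So at least 5 − 1 = 4 must be lifted.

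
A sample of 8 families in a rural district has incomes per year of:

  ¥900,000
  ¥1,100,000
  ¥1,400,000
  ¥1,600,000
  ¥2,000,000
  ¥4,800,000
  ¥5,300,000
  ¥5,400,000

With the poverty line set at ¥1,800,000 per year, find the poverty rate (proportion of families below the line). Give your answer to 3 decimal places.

4 of the 8 families have income below ¥1,800,000.
H = 4/8 = 0.500.

0.500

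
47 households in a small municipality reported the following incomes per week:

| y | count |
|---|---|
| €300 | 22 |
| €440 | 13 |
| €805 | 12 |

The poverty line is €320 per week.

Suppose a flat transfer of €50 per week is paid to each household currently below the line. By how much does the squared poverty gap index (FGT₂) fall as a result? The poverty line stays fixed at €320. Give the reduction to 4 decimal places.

Before: below the line — 22×€300; squared poverty gap index (FGT₂) = 0.001828.
After the €50 transfer: below the line — none; squared poverty gap index (FGT₂) = 0.000000.
Reduction = 0.001828 − 0.000000 = 0.0018.

0.0018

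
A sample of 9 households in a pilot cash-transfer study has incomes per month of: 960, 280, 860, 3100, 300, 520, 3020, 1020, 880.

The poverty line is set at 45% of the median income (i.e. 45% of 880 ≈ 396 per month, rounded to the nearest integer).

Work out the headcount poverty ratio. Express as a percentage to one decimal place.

2 of the 9 households have income below 396.
H = 2/9 = 22.2%.

22.2%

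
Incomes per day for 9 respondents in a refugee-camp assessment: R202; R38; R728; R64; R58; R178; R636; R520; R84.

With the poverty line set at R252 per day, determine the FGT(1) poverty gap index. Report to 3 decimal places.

Below z: R38, R58, R64, R84, R178, R202 (q = 6 of N = 9).
Normalized shortfalls: (252−38)/252 = 0.8492; (252−58)/252 = 0.7698; (252−64)/252 = 0.7460; (252−84)/252 = 0.6667; (252−178)/252 = 0.2937; (252−202)/252 = 0.1984.
Σ = 3.523810. Dividing by the full population N = 9 gives P₁ = 0.392.

0.392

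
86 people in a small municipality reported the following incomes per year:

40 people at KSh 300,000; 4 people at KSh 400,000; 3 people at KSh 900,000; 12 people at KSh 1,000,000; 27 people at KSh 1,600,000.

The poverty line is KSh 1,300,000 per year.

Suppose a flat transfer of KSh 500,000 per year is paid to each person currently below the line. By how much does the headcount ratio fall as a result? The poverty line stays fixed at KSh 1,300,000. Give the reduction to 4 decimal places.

Before: below the line — 40×KSh 300,000, 4×KSh 400,000, 3×KSh 900,000, 12×KSh 1,000,000; headcount ratio = 0.686047.
After the KSh 500,000 transfer: below the line — 40×KSh 800,000, 4×KSh 900,000; headcount ratio = 0.511628.
Reduction = 0.686047 − 0.511628 = 0.1744.

0.1744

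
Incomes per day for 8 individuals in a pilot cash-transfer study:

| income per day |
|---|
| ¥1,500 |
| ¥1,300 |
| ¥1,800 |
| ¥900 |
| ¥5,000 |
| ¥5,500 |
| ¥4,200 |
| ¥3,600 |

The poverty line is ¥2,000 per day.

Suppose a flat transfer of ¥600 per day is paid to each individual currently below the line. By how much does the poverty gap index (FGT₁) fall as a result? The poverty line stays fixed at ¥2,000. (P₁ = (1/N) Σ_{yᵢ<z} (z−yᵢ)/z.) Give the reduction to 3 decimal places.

0.119

Before: below the line — ¥900, ¥1,300, ¥1,500, ¥1,800; poverty gap index (FGT₁) = 0.15625.
After the ¥600 transfer: below the line — ¥1,500, ¥1,900; poverty gap index (FGT₁) = 0.03750.
Reduction = 0.15625 − 0.03750 = 0.119.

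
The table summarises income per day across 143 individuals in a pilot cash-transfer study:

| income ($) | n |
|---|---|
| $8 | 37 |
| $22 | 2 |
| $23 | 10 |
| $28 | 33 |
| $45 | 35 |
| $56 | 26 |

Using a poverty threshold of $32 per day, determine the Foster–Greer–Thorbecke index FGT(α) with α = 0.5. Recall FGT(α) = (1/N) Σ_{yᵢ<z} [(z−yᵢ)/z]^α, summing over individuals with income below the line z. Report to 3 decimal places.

0.351

Incomes under z: 37×$8, 2×$22, 10×$23, 33×$28 (q = 82 of N = 143).
Gap ratios (z−y)/z: (32−8)/32 = 0.7500 (×37); (32−22)/32 = 0.3125 (×2); (32−23)/32 = 0.2812 (×10); (32−28)/32 = 0.1250 (×33).
Raised to α = 0.5: 0.86603 (×37); 0.55902 (×2); 0.53033 (×10); 0.35355 (×33).
Sum = 50.131537; FGT(0.5) = 50.131537 / 143 = 0.351.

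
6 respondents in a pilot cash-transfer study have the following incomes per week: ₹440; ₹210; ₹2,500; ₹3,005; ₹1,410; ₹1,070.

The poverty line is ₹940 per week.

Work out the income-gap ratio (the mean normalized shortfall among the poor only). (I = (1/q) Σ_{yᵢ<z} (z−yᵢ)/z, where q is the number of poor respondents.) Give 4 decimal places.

0.6543

Below z: ₹210, ₹440 (q = 2 of N = 6).
Relative gaps: 0.7766, 0.5319; sum = 1.308511.
I averages over the q = 2 poor units only: 1.308511 / 2 = 0.6543.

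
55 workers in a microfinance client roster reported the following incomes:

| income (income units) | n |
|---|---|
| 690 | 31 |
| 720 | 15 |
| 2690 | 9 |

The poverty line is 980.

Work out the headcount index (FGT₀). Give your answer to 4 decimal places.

46 of the 55 workers have income below 980.
H = 46/55 = 0.8364.

0.8364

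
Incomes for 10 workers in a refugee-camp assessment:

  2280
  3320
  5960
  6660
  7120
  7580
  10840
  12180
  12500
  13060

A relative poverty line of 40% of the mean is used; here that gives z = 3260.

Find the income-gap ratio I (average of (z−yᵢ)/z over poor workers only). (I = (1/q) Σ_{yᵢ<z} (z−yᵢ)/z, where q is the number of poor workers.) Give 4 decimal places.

0.3006

Below z: 2280 (q = 1 of N = 10).
Shortfall ratios (z−y)/z: 0.3006; sum = 0.300613.
I averages over the q = 1 poor units only: 0.300613 / 1 = 0.3006.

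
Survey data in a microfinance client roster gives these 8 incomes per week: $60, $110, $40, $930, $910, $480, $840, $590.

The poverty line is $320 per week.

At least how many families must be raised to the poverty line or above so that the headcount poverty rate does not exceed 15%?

Currently q = 3 of N = 8 are below the line (H = 0.375).
A headcount ratio of at most 15% allows at most ⌊0.15 × 8⌋ = 1 poor families.
So at least 3 − 1 = 2 must be lifted.

2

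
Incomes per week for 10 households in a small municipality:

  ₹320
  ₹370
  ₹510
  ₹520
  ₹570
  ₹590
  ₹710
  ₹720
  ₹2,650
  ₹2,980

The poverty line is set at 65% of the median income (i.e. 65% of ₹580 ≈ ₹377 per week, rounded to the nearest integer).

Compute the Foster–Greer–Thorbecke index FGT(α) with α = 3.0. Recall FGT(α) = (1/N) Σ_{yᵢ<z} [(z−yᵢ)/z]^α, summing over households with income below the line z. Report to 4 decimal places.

Incomes under z: ₹320, ₹370 (q = 2 of N = 10).
Relative gaps: (377−320)/377 = 0.1512; (377−370)/377 = 0.0186.
Raised to α = 3.0: 0.00346; 0.00001.
Sum = 0.003463; FGT(3.0) = 0.003463 / 10 = 0.0003.

0.0003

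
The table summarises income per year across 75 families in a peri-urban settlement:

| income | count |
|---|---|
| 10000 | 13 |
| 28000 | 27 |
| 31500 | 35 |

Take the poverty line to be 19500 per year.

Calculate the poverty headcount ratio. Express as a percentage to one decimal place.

13 of the 75 families have income below 19500.
H = 13/75 = 17.3%.

17.3%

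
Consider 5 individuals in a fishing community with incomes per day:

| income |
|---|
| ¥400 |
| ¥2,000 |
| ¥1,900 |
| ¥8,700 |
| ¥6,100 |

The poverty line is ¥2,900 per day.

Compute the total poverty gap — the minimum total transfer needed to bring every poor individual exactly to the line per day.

¥4,400

Below z: ¥400, ¥1,900, ¥2,000 (q = 3 of N = 5).
Individual gaps: 2900−400 = 2500; 2900−1900 = 1000; 2900−2000 = 900.
Aggregate gap = ¥4,400.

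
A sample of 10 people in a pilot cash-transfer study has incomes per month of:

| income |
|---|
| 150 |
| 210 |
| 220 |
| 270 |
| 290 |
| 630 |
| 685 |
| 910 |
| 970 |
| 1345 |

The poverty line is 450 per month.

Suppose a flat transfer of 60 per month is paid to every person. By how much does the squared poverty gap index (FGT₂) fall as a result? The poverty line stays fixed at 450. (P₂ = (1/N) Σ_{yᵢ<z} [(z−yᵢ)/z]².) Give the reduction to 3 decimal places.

Before: below the line — 150, 210, 220, 270, 290; squared poverty gap index (FGT₂) = 0.12765.
After the 60 transfer: below the line — 210, 270, 280, 330, 350; squared poverty gap index (FGT₂) = 0.07077.
Reduction = 0.12765 − 0.07077 = 0.057.

0.057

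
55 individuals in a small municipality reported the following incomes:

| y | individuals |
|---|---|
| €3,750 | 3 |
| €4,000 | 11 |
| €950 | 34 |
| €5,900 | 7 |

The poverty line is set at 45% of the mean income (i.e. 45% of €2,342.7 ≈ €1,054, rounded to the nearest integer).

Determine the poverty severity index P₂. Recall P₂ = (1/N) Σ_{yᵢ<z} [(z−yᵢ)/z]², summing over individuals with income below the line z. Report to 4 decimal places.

0.0060

Incomes under z: 34×€950 (q = 34 of N = 55).
Gap ratios (z−y)/z: (1054−950)/1054 = 0.0987 (×34).
Squared: 0.0097 (×34).
Sum = 0.331028; P₂ = 0.331028 / 55 = 0.0060.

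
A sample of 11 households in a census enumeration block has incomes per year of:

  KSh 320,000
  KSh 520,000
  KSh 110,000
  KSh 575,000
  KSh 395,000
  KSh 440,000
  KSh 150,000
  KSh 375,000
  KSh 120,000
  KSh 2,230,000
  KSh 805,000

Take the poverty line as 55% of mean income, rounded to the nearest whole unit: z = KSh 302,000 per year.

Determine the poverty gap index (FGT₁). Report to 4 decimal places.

Below z: KSh 110,000, KSh 120,000, KSh 150,000 (q = 3 of N = 11).
Normalized shortfalls: (302000−110000)/302000 = 0.6358; (302000−120000)/302000 = 0.6026; (302000−150000)/302000 = 0.5033.
Sum of shortfalls = 1.741722; P₁ averages over all N: 1.741722 / 11 = 0.1583.

0.1583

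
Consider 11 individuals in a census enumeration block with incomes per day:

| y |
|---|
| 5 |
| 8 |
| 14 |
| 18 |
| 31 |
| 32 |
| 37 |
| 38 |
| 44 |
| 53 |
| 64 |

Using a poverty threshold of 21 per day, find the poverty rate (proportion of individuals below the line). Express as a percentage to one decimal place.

4 of the 11 individuals have income below 21.
H = 4/11 = 36.4%.

36.4%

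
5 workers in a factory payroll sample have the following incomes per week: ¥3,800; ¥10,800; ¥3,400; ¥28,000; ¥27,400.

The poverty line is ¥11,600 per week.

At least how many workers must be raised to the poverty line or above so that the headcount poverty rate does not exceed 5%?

3 of the 5 workers are poor, so H = 3/5 = 0.600.
A headcount ratio of at most 5% allows at most ⌊0.05 × 5⌋ = 0 poor workers.
So at least 3 − 0 = 3 must be lifted.

3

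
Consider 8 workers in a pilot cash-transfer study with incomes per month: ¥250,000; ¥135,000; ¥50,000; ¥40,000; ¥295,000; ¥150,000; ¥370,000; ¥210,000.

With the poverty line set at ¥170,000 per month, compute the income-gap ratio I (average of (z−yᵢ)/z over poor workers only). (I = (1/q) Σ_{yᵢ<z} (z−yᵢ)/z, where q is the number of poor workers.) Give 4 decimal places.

Below the line: ¥40,000, ¥50,000, ¥135,000, ¥150,000 (q = 4 of N = 8).
Relative gaps: 0.7647, 0.7059, 0.2059, 0.1176; sum = 1.794118.
I averages over the q = 4 poor units only: 1.794118 / 4 = 0.4485.

0.4485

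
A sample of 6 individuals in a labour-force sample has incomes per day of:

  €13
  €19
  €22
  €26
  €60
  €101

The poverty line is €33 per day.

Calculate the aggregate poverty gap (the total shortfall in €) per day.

Incomes under z: €13, €19, €22, €26 (q = 4 of N = 6).
Individual gaps: 33−13 = 20; 33−19 = 14; 33−22 = 11; 33−26 = 7.
Aggregate gap = €52.

€52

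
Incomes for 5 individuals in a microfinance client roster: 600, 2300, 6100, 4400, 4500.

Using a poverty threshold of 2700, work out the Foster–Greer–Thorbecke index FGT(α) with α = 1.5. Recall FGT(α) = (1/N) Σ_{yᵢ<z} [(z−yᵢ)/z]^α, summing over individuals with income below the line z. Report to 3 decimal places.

0.149

Below z: 600, 2300 (q = 2 of N = 5).
Relative gaps: (2700−600)/2700 = 0.7778; (2700−2300)/2700 = 0.1481.
Raised to α = 1.5: 0.68594; 0.05702.
Sum = 0.742958; FGT(1.5) = 0.742958 / 5 = 0.149.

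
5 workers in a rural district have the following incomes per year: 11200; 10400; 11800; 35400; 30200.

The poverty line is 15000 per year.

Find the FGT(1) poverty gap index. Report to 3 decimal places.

Below z: 10400, 11200, 11800 (q = 3 of N = 5).
Shortfall ratios: (15000−10400)/15000 = 0.3067; (15000−11200)/15000 = 0.2533; (15000−11800)/15000 = 0.2133.
Sum of shortfalls = 0.773333; P₁ averages over all N: 0.773333 / 5 = 0.155.

0.155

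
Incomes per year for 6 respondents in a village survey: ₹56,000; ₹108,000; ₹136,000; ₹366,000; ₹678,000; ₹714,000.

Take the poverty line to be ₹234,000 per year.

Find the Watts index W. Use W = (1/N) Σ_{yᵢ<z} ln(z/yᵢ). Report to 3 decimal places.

0.458

Poor units: ₹56,000, ₹108,000, ₹136,000 (q = 3 of N = 6).
ln(z/y) terms: ln(234000/56000) = 1.4300; ln(234000/108000) = 0.7732; ln(234000/136000) = 0.5427.
W = 2.745826 / 6 = 0.458.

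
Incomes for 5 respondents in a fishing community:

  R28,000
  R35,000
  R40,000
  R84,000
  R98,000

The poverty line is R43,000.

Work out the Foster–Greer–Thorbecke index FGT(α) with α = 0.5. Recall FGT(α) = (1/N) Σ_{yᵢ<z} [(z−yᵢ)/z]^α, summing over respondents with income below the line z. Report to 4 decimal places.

0.2572

Below z: R28,000, R35,000, R40,000 (q = 3 of N = 5).
Normalized shortfalls: (43000−28000)/43000 = 0.3488; (43000−35000)/43000 = 0.1860; (43000−40000)/43000 = 0.0698.
Raised to α = 0.5: 0.59062; 0.43133; 0.26414.
Sum = 1.286091; FGT(0.5) = 1.286091 / 5 = 0.2572.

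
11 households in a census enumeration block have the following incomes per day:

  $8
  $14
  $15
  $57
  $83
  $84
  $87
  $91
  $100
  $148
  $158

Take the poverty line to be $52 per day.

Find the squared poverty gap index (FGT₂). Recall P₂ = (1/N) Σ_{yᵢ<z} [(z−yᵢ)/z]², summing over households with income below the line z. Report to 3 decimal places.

Below z: $8, $14, $15 (q = 3 of N = 11).
Relative gaps: (52−8)/52 = 0.8462; (52−14)/52 = 0.7308; (52−15)/52 = 0.7115.
Squared: 0.7160; 0.5340; 0.5063.
Sum = 1.756287; P₂ = 1.756287 / 11 = 0.160.

0.160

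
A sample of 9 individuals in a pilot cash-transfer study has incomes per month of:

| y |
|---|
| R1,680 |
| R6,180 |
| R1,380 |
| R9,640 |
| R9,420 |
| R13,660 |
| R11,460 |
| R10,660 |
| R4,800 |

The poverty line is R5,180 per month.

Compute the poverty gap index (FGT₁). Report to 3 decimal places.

Below the line: R1,380, R1,680, R4,800 (q = 3 of N = 9).
Shortfall ratios: (5180−1380)/5180 = 0.7336; (5180−1680)/5180 = 0.6757; (5180−4800)/5180 = 0.0734.
Σ = 1.482625. Dividing by the full population N = 9 gives P₁ = 0.165.

0.165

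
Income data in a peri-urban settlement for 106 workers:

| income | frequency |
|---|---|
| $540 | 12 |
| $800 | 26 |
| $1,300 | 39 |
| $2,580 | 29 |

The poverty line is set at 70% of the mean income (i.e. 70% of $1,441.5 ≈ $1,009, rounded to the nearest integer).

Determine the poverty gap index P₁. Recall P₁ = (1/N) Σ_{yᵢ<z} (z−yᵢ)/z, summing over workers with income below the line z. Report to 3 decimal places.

0.103

Below z: 12×$540, 26×$800 (q = 38 of N = 106).
Relative gaps: (1009−540)/1009 = 0.4648 (×12); (1009−800)/1009 = 0.2071 (×26).
Sum of shortfalls = 10.963330; P₁ averages over all N: 10.963330 / 106 = 0.103.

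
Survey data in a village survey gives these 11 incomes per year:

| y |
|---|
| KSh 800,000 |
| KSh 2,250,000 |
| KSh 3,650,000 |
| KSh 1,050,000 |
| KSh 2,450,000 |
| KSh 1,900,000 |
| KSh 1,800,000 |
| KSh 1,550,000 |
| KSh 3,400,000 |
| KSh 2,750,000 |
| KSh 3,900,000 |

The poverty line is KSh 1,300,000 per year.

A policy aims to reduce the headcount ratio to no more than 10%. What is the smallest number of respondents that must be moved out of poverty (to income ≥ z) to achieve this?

2 of the 11 respondents are poor, so H = 2/11 = 0.182.
A headcount ratio of at most 10% allows at most ⌊0.10 × 11⌋ = 1 poor respondents.
So at least 2 − 1 = 1 must be lifted.

1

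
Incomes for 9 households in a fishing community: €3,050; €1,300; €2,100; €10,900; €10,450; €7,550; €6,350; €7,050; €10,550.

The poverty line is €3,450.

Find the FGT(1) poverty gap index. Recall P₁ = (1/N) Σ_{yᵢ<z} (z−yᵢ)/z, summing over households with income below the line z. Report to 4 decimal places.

0.1256

Poor units: €1,300, €2,100, €3,050 (q = 3 of N = 9).
Relative gaps: (3450−1300)/3450 = 0.6232; (3450−2100)/3450 = 0.3913; (3450−3050)/3450 = 0.1159.
Sum of shortfalls = 1.130435; P₁ averages over all N: 1.130435 / 9 = 0.1256.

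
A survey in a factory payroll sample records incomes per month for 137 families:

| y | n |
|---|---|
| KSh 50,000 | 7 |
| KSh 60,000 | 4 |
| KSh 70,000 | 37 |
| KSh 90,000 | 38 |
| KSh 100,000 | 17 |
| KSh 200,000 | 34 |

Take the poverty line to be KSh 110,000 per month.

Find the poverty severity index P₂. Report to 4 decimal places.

0.0671

Below the line: 7×KSh 50,000, 4×KSh 60,000, 37×KSh 70,000, 38×KSh 90,000, 17×KSh 100,000 (q = 103 of N = 137).
Relative gaps: (110000−50000)/110000 = 0.5455 (×7); (110000−60000)/110000 = 0.4545 (×4); (110000−70000)/110000 = 0.3636 (×37); (110000−90000)/110000 = 0.1818 (×38); (110000−100000)/110000 = 0.0909 (×17).
Squared: 0.2975 (×7); 0.2066 (×4); 0.1322 (×37); 0.0331 (×38); 0.0083 (×17).
Sum = 9.198347; P₂ = 9.198347 / 137 = 0.0671.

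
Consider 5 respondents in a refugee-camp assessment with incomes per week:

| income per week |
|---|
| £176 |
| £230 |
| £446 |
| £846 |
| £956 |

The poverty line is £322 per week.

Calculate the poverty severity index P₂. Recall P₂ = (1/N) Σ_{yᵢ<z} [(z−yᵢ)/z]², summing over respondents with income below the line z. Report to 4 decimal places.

Poor units: £176, £230 (q = 2 of N = 5).
Gap ratios (z−y)/z: (322−176)/322 = 0.4534; (322−230)/322 = 0.2857.
Squared: 0.2056; 0.0816.
Sum = 0.287219; P₂ = 0.287219 / 5 = 0.0574.

0.0574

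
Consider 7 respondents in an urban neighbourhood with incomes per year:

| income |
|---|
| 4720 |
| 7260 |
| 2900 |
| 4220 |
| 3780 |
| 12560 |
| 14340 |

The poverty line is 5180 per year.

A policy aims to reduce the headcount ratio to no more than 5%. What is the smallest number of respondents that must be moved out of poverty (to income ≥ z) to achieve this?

4 of the 7 respondents are poor, so H = 4/7 = 0.571.
A headcount ratio of at most 5% allows at most ⌊0.05 × 7⌋ = 0 poor respondents.
So at least 4 − 0 = 4 must be lifted.

4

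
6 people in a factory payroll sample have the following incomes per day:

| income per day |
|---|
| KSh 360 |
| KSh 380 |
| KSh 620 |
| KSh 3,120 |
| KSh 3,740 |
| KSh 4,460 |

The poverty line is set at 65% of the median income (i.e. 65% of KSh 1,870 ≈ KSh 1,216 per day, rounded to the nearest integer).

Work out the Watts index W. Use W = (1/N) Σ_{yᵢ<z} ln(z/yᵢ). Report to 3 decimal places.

0.509

Below z: KSh 360, KSh 380, KSh 620 (q = 3 of N = 6).
ln(z/y) terms: ln(1216/360) = 1.2172; ln(1216/380) = 1.1632; ln(1216/620) = 0.6736.
W = 3.053971 / 6 = 0.509.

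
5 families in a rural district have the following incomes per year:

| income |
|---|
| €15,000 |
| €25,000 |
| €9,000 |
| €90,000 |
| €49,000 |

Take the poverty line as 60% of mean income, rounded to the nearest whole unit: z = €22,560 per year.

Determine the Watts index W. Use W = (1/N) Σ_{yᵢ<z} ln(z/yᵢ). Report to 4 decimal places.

0.2654

Incomes under z: €9,000, €15,000 (q = 2 of N = 5).
ln(z/y) terms: ln(22560/9000) = 0.9190; ln(22560/15000) = 0.4081.
W = 1.327082 / 5 = 0.2654.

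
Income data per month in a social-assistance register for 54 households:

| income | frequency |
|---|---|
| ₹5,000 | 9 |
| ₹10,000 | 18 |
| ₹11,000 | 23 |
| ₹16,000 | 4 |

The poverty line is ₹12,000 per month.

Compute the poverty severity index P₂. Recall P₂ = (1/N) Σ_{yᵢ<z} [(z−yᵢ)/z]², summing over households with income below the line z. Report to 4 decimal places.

Below the line: 9×₹5,000, 18×₹10,000, 23×₹11,000 (q = 50 of N = 54).
Gap ratios (z−y)/z: (12000−5000)/12000 = 0.5833 (×9); (12000−10000)/12000 = 0.1667 (×18); (12000−11000)/12000 = 0.0833 (×23).
Squared: 0.3403 (×9); 0.0278 (×18); 0.0069 (×23).
Sum = 3.722222; P₂ = 3.722222 / 54 = 0.0689.

0.0689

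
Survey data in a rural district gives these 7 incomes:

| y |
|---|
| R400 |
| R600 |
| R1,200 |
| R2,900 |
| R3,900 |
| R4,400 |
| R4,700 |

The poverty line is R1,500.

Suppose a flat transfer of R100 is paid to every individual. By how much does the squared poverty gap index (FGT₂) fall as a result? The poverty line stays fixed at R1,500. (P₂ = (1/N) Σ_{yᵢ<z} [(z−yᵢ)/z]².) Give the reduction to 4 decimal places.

0.0273

Before: below the line — R400, R600, R1,200; squared poverty gap index (FGT₂) = 0.133968.
After the R100 transfer: below the line — R500, R700, R1,300; squared poverty gap index (FGT₂) = 0.106667.
Reduction = 0.133968 − 0.106667 = 0.0273.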